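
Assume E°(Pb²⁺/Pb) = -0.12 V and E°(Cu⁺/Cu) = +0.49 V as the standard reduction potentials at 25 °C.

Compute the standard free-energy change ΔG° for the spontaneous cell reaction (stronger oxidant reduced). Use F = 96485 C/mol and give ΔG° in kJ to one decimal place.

-117.7 kJ

Cu⁺/Cu (E° = +0.49 V) is the cathode; Pb²⁺/Pb (E° = -0.12 V) is the anode, so E°cell = +0.61 V.
Balancing electrons gives n = 2 (lcm of 1 and 2).
ΔG° = −nFE° = −(2)(96485)(+0.61) = -117,712 J = -117.7 kJ.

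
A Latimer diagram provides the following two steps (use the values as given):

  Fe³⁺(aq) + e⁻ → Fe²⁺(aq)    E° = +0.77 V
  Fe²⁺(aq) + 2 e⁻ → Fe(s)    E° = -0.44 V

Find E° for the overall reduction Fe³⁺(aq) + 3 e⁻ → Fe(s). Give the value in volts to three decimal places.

-0.037 V

Adding the free-energy changes (−nFE°) of the two steps gives −n₃FE°₃ = −n₁FE°₁ − n₂FE°₂.
E°₃ = (1×+0.77 + 2×-0.44) / 3 = (-0.110) / 3 = -0.037 V.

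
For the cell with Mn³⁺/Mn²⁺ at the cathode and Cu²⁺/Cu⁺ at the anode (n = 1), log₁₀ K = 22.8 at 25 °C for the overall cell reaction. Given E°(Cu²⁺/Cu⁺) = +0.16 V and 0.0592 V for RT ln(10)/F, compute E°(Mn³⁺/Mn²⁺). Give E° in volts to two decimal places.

E°cell = (0.0592/n)·log K = (0.0592/1)(22.8) = +1.350 V.
Since Mn³⁺/Mn²⁺ is the cathode and Cu²⁺/Cu⁺ the anode, E°cell = E°(Mn³⁺/Mn²⁺) − E°(Cu²⁺/Cu⁺).
So E°(Mn³⁺/Mn²⁺) = E°cell + E°(Cu²⁺/Cu⁺) = +1.350 + (+0.16) = +1.51 V.

+1.51 V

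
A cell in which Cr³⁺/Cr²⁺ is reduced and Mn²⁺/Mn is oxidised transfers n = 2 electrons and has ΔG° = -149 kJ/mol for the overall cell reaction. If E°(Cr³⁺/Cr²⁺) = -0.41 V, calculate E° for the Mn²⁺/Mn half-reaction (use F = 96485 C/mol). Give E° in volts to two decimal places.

-1.18 V

E°cell = −ΔG°/(nF) = −(-149×10³)/((2)(96485)) = +0.772 V.
Since Cr³⁺/Cr²⁺ is the cathode and Mn²⁺/Mn the anode, E°cell = E°(Cr³⁺/Cr²⁺) − E°(Mn²⁺/Mn).
So E°(Mn²⁺/Mn) = E°(Cr³⁺/Cr²⁺) − E°cell = (-0.41) − (+0.772) = -1.18 V.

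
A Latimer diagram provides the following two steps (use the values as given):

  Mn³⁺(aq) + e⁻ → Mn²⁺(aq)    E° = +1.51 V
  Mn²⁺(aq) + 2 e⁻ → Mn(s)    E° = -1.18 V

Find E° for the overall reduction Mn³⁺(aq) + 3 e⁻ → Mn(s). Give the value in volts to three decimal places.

Since ΔG° = −nFE° is additive over sequential reductions, n₃E°₃ = n₁E°₁ + n₂E°₂.
E°₃ = (1×+1.51 + 2×-1.18) / 3 = (-0.850) / 3 = -0.283 V.

-0.283 V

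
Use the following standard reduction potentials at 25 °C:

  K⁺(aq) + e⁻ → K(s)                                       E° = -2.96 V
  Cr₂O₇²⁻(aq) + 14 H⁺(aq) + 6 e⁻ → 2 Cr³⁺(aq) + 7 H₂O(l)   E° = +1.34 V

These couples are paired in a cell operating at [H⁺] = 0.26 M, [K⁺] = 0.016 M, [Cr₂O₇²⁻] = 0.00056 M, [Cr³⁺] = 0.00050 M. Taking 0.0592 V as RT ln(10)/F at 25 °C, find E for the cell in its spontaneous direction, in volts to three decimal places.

+4.359 V

Cr₂O₇²⁻/Cr³⁺ is the cathode (higher E°), K⁺/K the anode: E°cell = +1.34 − (-2.96) = +4.30 V, n = 6.
Overall: Cr₂O₇²⁻(aq) + 14 H⁺(aq) + 6 K(s) → 2 Cr³⁺(aq) + 7 H₂O(l) + 6 K⁺(aq)
Q = [Cr³⁺]^2·[K⁺]^6 / ([Cr₂O₇²⁻]·[H⁺]^14); log Q = -5.935.
E = E° − (0.0592/n) log Q = +4.30 − (0.0592/6)(-5.935) = +4.359 V.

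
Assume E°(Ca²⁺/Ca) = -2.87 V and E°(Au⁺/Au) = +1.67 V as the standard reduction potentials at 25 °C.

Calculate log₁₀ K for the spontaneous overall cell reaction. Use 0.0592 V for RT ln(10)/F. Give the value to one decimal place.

Cathode: Au⁺/Au; anode: Ca²⁺/Ca. E°cell = +4.54 V, n = 2.
log K = nE°cell / 0.0592 = (2)(+4.54) / 0.0592 = 153.4.

153.4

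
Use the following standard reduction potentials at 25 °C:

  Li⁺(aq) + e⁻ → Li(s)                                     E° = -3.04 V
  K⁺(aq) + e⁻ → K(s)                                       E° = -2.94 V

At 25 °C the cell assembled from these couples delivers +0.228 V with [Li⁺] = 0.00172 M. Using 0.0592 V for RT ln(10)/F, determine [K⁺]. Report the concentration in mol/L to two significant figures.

0.25 M

K⁺/K is the cathode, Li⁺/Li the anode: E°cell = +0.10 V, n = 1.
Overall reaction: K⁺(aq) + Li(s) → K(s) + Li⁺(aq); Q = [Li⁺]^1/[K⁺]^1.
From E = E° − (0.0592/n) log Q: log Q = (E° − E)·n/0.0592 = (+0.10 − (+0.228))·1/0.0592 = -2.1622.
So 1·log[K⁺] = 1·log(0.00172) − log Q = -2.7645 − (-2.1622) = -0.6023; [K⁺] = 10^(-0.6023) ≈ 0.25 M.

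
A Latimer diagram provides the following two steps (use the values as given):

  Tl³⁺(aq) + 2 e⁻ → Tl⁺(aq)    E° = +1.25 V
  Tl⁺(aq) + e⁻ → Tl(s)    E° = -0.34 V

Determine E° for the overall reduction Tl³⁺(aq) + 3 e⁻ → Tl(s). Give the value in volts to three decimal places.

Standard free energies of sequential steps add: ΔG°₃ = ΔG°₁ + ΔG°₂, so n₃E°₃ = n₁E°₁ + n₂E°₂.
E°₃ = (2×+1.25 + 1×-0.34) / 3 = (+2.160) / 3 = +0.720 V.
E° values themselves are not directly additive — weighting by electron count is essential.

+0.720 V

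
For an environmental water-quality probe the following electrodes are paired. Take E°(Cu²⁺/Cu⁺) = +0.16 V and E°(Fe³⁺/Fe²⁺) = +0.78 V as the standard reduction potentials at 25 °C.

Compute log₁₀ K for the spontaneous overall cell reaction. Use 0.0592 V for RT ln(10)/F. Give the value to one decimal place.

Cathode: Fe³⁺/Fe²⁺; anode: Cu²⁺/Cu⁺. E°cell = +0.62 V, n = 1.
log K = nE°cell / 0.0592 = (1)(+0.62) / 0.0592 = 10.5.

10.5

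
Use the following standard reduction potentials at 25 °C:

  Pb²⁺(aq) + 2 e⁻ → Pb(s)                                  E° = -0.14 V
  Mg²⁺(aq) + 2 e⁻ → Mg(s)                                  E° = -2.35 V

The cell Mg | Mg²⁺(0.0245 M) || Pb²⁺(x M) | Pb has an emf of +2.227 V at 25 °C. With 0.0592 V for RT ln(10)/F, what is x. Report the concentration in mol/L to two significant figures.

Pb²⁺/Pb is the cathode, Mg²⁺/Mg the anode: E°cell = +2.21 V, n = 2.
Overall reaction: Pb²⁺(aq) + Mg(s) → Pb(s) + Mg²⁺(aq); Q = [Mg²⁺]^1/[Pb²⁺]^1.
From E = E° − (0.0592/n) log Q: log Q = (E° − E)·n/0.0592 = (+2.21 − (+2.227))·2/0.0592 = -0.5743.
So 1·log[Pb²⁺] = 1·log(0.0245) − log Q = -1.6108 − (-0.5743) = -1.0365; [Pb²⁺] = 10^(-1.0365) ≈ 0.092 M.

0.092 M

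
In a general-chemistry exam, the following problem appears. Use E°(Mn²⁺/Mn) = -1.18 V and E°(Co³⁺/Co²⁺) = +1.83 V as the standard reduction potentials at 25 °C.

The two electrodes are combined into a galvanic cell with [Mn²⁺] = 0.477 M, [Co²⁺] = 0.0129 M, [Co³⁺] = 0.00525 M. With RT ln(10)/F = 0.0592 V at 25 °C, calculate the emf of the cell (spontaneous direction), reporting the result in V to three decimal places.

Co³⁺/Co²⁺ is the cathode (higher E°), Mn²⁺/Mn the anode: E°cell = +1.83 − (-1.18) = +3.01 V, n = 2.
Overall: 2 Co³⁺(aq) + Mn(s) → 2 Co²⁺(aq) + Mn²⁺(aq)
Q = [Co²⁺]^2·[Mn²⁺] / ([Co³⁺]^2); log Q = 0.459.
E = E° − (0.0592/n) log Q = +3.01 − (0.0592/2)(0.459) = +2.996 V.

+2.996 V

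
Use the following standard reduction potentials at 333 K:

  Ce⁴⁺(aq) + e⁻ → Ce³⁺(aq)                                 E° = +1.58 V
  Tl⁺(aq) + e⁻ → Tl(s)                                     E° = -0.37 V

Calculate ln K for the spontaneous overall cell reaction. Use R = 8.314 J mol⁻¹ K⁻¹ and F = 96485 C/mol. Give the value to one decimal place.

68.0

Cathode: Ce⁴⁺/Ce³⁺; anode: Tl⁺/Tl. E°cell = (+1.58) − (-0.37) = +1.95 V, with n = 1.
ΔG° = −nFE° = −RT ln K, so ln K = nFE°/(RT) = (1)(96485)(+1.95) / ((8.314)(333)) = 67.958.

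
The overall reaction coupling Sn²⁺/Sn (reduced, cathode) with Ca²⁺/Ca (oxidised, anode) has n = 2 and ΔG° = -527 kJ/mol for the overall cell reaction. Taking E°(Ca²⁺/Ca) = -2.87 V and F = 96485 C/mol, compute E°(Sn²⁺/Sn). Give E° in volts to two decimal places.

E°cell = −ΔG°/(nF) = −(-527×10³)/((2)(96485)) = +2.731 V.
Since Sn²⁺/Sn is the cathode and Ca²⁺/Ca the anode, E°cell = E°(Sn²⁺/Sn) − E°(Ca²⁺/Ca).
So E°(Sn²⁺/Sn) = E°cell + E°(Ca²⁺/Ca) = +2.731 + (-2.87) = -0.14 V.

-0.14 V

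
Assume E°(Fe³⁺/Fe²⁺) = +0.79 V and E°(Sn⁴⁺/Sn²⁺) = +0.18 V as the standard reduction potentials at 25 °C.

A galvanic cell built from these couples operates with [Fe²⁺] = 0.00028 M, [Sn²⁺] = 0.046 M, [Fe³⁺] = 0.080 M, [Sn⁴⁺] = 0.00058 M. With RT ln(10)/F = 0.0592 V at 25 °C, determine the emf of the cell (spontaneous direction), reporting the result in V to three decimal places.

+0.812 V

Fe³⁺/Fe²⁺ is the cathode (higher E°), Sn⁴⁺/Sn²⁺ the anode: E°cell = +0.79 − (+0.18) = +0.61 V, n = 2.
Overall: 2 Fe³⁺(aq) + Sn²⁺(aq) → 2 Fe²⁺(aq) + Sn⁴⁺(aq)
Q = [Fe²⁺]^2·[Sn⁴⁺] / ([Fe³⁺]^2·[Sn²⁺]); log Q = -6.811.
E = E° − (0.0592/n) log Q = +0.61 − (0.0592/2)(-6.811) = +0.812 V.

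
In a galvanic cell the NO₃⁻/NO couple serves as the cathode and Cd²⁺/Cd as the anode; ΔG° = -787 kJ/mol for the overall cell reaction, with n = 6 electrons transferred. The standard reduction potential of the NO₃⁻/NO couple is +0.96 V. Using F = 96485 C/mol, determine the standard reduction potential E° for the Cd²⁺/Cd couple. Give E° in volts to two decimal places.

-0.40 V

E°cell = −ΔG°/(nF) = −(-787×10³)/((6)(96485)) = +1.359 V.
Since NO₃⁻/NO is the cathode and Cd²⁺/Cd the anode, E°cell = E°(NO₃⁻/NO) − E°(Cd²⁺/Cd).
So E°(Cd²⁺/Cd) = E°(NO₃⁻/NO) − E°cell = (+0.96) − (+1.359) = -0.40 V.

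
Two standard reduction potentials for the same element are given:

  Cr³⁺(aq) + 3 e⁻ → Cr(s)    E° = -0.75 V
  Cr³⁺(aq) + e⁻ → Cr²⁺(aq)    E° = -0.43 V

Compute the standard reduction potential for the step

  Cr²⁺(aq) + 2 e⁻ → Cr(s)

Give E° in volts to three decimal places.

-0.910 V

Sequential free energies add, so n₃E°₃ = n₁E°₁ + n₂E°₂.
With n₃ = 3, and the known step contributing 1×(-0.43) V, the unknown satisfies 2·E° = 3×(-0.75) − 1×(-0.43) = -1.820.
E° = -1.820 / 2 = -0.910 V.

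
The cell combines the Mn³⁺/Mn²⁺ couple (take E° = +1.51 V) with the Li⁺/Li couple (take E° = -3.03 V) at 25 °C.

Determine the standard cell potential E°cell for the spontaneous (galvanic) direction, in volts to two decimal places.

+4.54 V

The Mn³⁺/Mn²⁺ couple has the higher reduction potential, so it is the cathode; Li⁺/Li is oxidised at the anode.
E°cell = E°(cathode) − E°(anode) = (+1.51) − (-3.03) = +4.54 V.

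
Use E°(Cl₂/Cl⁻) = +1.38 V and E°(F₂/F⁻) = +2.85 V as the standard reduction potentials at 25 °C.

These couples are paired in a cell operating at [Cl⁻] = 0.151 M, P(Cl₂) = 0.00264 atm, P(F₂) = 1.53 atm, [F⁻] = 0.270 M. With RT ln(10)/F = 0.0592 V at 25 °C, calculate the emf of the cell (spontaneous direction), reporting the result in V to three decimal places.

F₂/F⁻ is the cathode (higher E°), Cl₂/Cl⁻ the anode: E°cell = +2.85 − (+1.38) = +1.47 V, n = 2.
Overall: F₂(g) + 2 Cl⁻(aq) → 2 F⁻(aq) + Cl₂(g)
Q = [F⁻]^2·P(Cl₂) / (P(F₂)·[Cl⁻]^2); log Q = -2.258.
E = E° − (0.0592/n) log Q = +1.47 − (0.0592/2)(-2.258) = +1.537 V.

+1.537 V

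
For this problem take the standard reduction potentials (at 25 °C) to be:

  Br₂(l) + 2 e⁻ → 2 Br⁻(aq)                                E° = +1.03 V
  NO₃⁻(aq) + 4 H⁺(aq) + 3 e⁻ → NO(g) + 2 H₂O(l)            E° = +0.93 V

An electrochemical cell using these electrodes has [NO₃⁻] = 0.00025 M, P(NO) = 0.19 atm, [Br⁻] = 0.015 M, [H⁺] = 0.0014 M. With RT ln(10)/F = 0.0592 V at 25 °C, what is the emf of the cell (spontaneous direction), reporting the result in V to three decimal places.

+0.490 V

Br₂/Br⁻ is the cathode (higher E°), NO₃⁻/NO the anode: E°cell = +1.03 − (+0.93) = +0.10 V, n = 6.
Overall: 3 Br₂(l) + 2 NO(g) + 4 H₂O(l) → 6 Br⁻(aq) + 2 NO₃⁻(aq) + 8 H⁺(aq)
Q = [Br⁻]^6·[NO₃⁻]^2·[H⁺]^8 / (P(NO)^2); log Q = -39.536.
E = E° − (0.0592/n) log Q = +0.10 − (0.0592/6)(-39.536) = +0.490 V.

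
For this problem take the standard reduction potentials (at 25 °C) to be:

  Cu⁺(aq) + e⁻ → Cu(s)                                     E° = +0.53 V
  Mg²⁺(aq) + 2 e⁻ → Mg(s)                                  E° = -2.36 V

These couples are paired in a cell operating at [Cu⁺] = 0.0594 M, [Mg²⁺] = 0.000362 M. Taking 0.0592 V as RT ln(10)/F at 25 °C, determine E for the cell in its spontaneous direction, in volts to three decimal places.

+2.919 V

Cu⁺/Cu is the cathode (higher E°), Mg²⁺/Mg the anode: E°cell = +0.53 − (-2.36) = +2.89 V, n = 2.
Overall: 2 Cu⁺(aq) + Mg(s) → 2 Cu(s) + Mg²⁺(aq)
Q = [Mg²⁺] / ([Cu⁺]^2); log Q = -0.989.
E = E° − (0.0592/n) log Q = +2.89 − (0.0592/2)(-0.989) = +2.919 V.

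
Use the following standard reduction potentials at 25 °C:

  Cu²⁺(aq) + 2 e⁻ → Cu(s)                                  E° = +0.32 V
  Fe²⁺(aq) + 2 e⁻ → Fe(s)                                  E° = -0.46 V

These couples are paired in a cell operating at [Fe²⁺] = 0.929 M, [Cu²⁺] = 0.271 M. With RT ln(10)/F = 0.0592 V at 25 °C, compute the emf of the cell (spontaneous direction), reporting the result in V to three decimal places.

+0.764 V

Cu²⁺/Cu is the cathode (higher E°), Fe²⁺/Fe the anode: E°cell = +0.32 − (-0.46) = +0.78 V, n = 2.
Overall: Cu²⁺(aq) + Fe(s) → Cu(s) + Fe²⁺(aq)
Q = [Fe²⁺] / ([Cu²⁺]); log Q = 0.535.
E = E° − (0.0592/n) log Q = +0.78 − (0.0592/2)(0.535) = +0.764 V.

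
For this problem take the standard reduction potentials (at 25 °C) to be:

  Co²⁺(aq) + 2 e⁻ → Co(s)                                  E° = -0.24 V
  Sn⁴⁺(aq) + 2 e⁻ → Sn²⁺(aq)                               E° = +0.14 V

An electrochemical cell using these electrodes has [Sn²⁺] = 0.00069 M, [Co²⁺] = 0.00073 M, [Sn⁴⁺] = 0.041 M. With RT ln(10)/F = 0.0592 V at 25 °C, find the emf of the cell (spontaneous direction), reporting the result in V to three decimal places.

Sn⁴⁺/Sn²⁺ is the cathode (higher E°), Co²⁺/Co the anode: E°cell = +0.14 − (-0.24) = +0.38 V, n = 2.
Overall: Sn⁴⁺(aq) + Co(s) → Sn²⁺(aq) + Co²⁺(aq)
Q = [Sn²⁺]·[Co²⁺] / ([Sn⁴⁺]); log Q = -4.911.
E = E° − (0.0592/n) log Q = +0.38 − (0.0592/2)(-4.911) = +0.525 V.

+0.525 V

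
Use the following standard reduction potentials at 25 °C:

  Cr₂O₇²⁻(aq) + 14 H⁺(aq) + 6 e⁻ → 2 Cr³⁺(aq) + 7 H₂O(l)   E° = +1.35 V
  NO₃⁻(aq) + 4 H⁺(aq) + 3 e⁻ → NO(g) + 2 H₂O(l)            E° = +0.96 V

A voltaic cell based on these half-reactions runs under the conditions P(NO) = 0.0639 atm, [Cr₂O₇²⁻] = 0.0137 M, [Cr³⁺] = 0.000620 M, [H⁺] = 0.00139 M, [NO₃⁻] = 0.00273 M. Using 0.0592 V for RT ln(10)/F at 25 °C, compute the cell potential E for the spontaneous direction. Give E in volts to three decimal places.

+0.293 V

Cr₂O₇²⁻/Cr³⁺ is the cathode (higher E°), NO₃⁻/NO the anode: E°cell = +1.35 − (+0.96) = +0.39 V, n = 6.
Overall: Cr₂O₇²⁻(aq) + 6 H⁺(aq) + 2 NO(g) → 2 Cr³⁺(aq) + 3 H₂O(l) + 2 NO₃⁻(aq)
Q = [Cr³⁺]^2·[NO₃⁻]^2 / ([Cr₂O₇²⁻]·[H⁺]^6·P(NO)^2); log Q = 9.851.
E = E° − (0.0592/n) log Q = +0.39 − (0.0592/6)(9.851) = +0.293 V.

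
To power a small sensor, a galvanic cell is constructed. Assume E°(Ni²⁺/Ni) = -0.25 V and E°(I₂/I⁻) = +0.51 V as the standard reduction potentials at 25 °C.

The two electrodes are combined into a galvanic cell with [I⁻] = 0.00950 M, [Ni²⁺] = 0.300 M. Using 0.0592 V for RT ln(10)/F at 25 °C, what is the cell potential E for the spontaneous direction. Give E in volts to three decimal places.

I₂/I⁻ is the cathode (higher E°), Ni²⁺/Ni the anode: E°cell = +0.51 − (-0.25) = +0.76 V, n = 2.
Overall: I₂(s) + Ni(s) → 2 I⁻(aq) + Ni²⁺(aq)
Q = [I⁻]^2·[Ni²⁺]; log Q = -4.567.
E = E° − (0.0592/n) log Q = +0.76 − (0.0592/2)(-4.567) = +0.895 V.

+0.895 V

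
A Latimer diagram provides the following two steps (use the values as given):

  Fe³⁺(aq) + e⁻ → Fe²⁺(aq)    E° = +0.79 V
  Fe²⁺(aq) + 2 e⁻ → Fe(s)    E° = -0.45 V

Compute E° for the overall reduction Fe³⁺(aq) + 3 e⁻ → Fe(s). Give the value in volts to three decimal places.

-0.037 V

Since ΔG° = −nFE° is additive over sequential reductions, n₃E°₃ = n₁E°₁ + n₂E°₂.
E°₃ = (1×+0.79 + 2×-0.45) / 3 = (-0.110) / 3 = -0.037 V.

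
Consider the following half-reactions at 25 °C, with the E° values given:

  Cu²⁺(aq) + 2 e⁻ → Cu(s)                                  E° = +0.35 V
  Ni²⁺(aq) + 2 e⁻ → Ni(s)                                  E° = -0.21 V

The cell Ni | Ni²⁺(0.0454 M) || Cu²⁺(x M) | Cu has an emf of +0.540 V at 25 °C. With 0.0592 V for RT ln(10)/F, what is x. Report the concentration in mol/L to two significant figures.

Cu²⁺/Cu is the cathode, Ni²⁺/Ni the anode: E°cell = +0.56 V, n = 2.
Overall reaction: Cu²⁺(aq) + Ni(s) → Cu(s) + Ni²⁺(aq); Q = [Ni²⁺]^1/[Cu²⁺]^1.
From E = E° − (0.0592/n) log Q: log Q = (E° − E)·n/0.0592 = (+0.56 − (+0.540))·2/0.0592 = 0.6757.
So 1·log[Cu²⁺] = 1·log(0.0454) − log Q = -1.3429 − (0.6757) = -2.0186; [Cu²⁺] = 10^(-2.0186) ≈ 0.0096 M.

0.0096 M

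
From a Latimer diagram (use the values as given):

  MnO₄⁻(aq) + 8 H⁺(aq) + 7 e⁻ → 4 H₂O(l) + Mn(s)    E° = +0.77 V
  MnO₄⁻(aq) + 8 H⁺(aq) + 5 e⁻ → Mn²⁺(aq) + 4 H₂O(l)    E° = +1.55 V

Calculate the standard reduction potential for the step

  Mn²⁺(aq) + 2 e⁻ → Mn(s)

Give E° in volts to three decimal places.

-1.180 V

Sequential free energies add, so n₃E°₃ = n₁E°₁ + n₂E°₂.
With n₃ = 7, and the known step contributing 5×(+1.55) V, the unknown satisfies 2·E° = 7×(+0.77) − 5×(+1.55) = -2.360.
E° = -2.360 / 2 = -1.180 V.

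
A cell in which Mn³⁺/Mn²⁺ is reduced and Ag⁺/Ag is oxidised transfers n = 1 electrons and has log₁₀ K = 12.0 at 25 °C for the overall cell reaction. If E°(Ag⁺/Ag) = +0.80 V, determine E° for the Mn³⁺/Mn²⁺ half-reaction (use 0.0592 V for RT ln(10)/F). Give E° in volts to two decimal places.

+1.51 V

E°cell = (0.0592/n)·log K = (0.0592/1)(12.0) = +0.710 V.
Since Mn³⁺/Mn²⁺ is the cathode and Ag⁺/Ag the anode, E°cell = E°(Mn³⁺/Mn²⁺) − E°(Ag⁺/Ag).
So E°(Mn³⁺/Mn²⁺) = E°cell + E°(Ag⁺/Ag) = +0.710 + (+0.80) = +1.51 V.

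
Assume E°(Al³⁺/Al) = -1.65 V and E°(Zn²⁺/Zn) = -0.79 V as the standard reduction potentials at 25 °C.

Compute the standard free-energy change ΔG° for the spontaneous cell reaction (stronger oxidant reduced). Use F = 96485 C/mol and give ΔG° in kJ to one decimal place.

-497.9 kJ

Zn²⁺/Zn (E° = -0.79 V) is the cathode; Al³⁺/Al (E° = -1.65 V) is the anode, so E°cell = +0.86 V.
Balancing electrons gives n = 6 (lcm of 2 and 3).
ΔG° = −nFE° = −(6)(96485)(+0.86) = -497,863 J = -497.9 kJ.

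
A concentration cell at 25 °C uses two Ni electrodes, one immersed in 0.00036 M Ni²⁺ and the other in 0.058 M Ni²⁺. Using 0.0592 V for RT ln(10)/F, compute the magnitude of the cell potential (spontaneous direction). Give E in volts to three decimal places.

+0.065 V

For a concentration cell E°cell = 0. The 0.058 M side is the cathode (reduction is favoured where [Ni²⁺] is higher).
With n = 2, E = −(0.0592/2) log([Ni²⁺]ₐₙ/[Ni²⁺]꜀ₐₜ) = −(0.0592/2) log(0.00036/0.058) = −(0.0592/2)(-2.207) = +0.065 V.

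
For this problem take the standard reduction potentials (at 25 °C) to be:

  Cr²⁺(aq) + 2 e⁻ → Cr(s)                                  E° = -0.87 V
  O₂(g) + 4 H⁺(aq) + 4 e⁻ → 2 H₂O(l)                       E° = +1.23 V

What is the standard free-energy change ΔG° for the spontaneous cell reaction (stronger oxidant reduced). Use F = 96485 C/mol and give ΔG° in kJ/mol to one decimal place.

O₂/H₂O (E° = +1.23 V) is the cathode; Cr²⁺/Cr (E° = -0.87 V) is the anode, so E°cell = +2.10 V.
Balancing electrons gives n = 4 (lcm of 4 and 2).
ΔG° = −nFE° = −(4)(96485)(+2.10) = -810,474 J = -810.5 kJ/mol.

-810.5 kJ/mol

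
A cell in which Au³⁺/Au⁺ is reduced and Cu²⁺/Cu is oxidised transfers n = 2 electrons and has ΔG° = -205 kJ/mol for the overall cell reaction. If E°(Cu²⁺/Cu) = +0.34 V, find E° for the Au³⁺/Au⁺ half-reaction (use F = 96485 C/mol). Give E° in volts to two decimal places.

E°cell = −ΔG°/(nF) = −(-205×10³)/((2)(96485)) = +1.062 V.
Since Au³⁺/Au⁺ is the cathode and Cu²⁺/Cu the anode, E°cell = E°(Au³⁺/Au⁺) − E°(Cu²⁺/Cu).
So E°(Au³⁺/Au⁺) = E°cell + E°(Cu²⁺/Cu) = +1.062 + (+0.34) = +1.40 V.

+1.40 V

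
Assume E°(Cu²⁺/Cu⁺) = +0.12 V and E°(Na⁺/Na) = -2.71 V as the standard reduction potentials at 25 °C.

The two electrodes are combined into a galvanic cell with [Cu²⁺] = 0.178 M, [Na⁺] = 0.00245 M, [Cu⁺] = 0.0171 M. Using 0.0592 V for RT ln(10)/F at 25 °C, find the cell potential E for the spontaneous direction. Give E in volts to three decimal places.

Cu²⁺/Cu⁺ is the cathode (higher E°), Na⁺/Na the anode: E°cell = +0.12 − (-2.71) = +2.83 V, n = 1.
Overall: Cu²⁺(aq) + Na(s) → Cu⁺(aq) + Na⁺(aq)
Q = [Cu⁺]·[Na⁺] / ([Cu²⁺]); log Q = -3.628.
E = E° − (0.0592/n) log Q = +2.83 − (0.0592/1)(-3.628) = +3.045 V.

+3.045 V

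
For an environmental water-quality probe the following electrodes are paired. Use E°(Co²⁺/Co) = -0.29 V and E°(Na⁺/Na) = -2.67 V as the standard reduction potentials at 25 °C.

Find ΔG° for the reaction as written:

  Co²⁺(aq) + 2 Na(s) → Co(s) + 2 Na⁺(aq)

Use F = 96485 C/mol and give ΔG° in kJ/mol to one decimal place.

As written, Co²⁺/Co is reduced (cathode) and Na⁺/Na is oxidised (anode), so E°cell = (-0.29) − (-2.67) = +2.38 V.
Balancing electrons gives n = 2.
ΔG° = −nFE° = −(2)(96485)(+2.38) = -459,269 J = -459.3 kJ/mol.

-459.3 kJ/mol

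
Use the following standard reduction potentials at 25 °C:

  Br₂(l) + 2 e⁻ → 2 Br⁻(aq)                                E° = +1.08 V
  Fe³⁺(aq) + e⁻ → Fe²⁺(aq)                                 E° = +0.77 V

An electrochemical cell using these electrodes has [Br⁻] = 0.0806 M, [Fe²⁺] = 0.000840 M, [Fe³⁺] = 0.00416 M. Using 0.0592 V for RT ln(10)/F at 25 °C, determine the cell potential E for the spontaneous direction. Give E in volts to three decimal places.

+0.334 V

Br₂/Br⁻ is the cathode (higher E°), Fe³⁺/Fe²⁺ the anode: E°cell = +1.08 − (+0.77) = +0.31 V, n = 2.
Overall: Br₂(l) + 2 Fe²⁺(aq) → 2 Br⁻(aq) + 2 Fe³⁺(aq)
Q = [Br⁻]^2·[Fe³⁺]^2 / ([Fe²⁺]^2); log Q = -0.798.
E = E° − (0.0592/n) log Q = +0.31 − (0.0592/2)(-0.798) = +0.334 V.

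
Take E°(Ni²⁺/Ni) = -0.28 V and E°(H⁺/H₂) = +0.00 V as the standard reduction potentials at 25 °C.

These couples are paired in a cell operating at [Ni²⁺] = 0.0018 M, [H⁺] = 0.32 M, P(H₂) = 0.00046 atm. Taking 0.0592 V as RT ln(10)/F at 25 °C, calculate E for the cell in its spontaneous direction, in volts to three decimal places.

+0.431 V

H⁺/H₂ is the cathode (higher E°), Ni²⁺/Ni the anode: E°cell = +0.00 − (-0.28) = +0.28 V, n = 2.
Overall: 2 H⁺(aq) + Ni(s) → H₂(g) + Ni²⁺(aq)
Q = P(H₂)·[Ni²⁺] / ([H⁺]^2); log Q = -5.092.
E = E° − (0.0592/n) log Q = +0.28 − (0.0592/2)(-5.092) = +0.431 V.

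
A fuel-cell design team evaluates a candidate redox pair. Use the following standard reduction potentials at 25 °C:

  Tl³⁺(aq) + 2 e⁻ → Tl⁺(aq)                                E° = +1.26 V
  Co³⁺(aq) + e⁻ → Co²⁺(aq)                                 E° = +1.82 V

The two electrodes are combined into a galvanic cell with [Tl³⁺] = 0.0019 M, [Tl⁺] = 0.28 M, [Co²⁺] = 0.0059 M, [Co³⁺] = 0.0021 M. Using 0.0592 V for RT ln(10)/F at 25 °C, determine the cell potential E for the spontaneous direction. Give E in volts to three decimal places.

Co³⁺/Co²⁺ is the cathode (higher E°), Tl³⁺/Tl⁺ the anode: E°cell = +1.82 − (+1.26) = +0.56 V, n = 2.
Overall: 2 Co³⁺(aq) + Tl⁺(aq) → 2 Co²⁺(aq) + Tl³⁺(aq)
Q = [Co²⁺]^2·[Tl³⁺] / ([Co³⁺]^2·[Tl⁺]); log Q = -1.271.
E = E° − (0.0592/n) log Q = +0.56 − (0.0592/2)(-1.271) = +0.598 V.

+0.598 V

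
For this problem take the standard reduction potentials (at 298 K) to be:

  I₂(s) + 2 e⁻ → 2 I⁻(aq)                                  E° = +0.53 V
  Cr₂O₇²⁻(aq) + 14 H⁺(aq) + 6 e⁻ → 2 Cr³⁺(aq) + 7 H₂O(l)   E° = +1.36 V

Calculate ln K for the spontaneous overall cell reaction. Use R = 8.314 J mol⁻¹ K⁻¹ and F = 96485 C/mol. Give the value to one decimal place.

Cathode: Cr₂O₇²⁻/Cr³⁺; anode: I₂/I⁻. E°cell = (+1.36) − (+0.53) = +0.83 V, with n = 6.
ΔG° = −nFE° = −RT ln K, so ln K = nFE°/(RT) = (6)(96485)(+0.83) / ((8.314)(298)) = 193.938.

193.9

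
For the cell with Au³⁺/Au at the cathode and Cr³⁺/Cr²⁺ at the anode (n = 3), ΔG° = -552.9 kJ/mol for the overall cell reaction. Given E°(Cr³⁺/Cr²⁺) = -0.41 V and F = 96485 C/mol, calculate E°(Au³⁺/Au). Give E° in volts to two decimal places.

+1.50 V

E°cell = −ΔG°/(nF) = −(-552.9×10³)/((3)(96485)) = +1.910 V.
Since Au³⁺/Au is the cathode and Cr³⁺/Cr²⁺ the anode, E°cell = E°(Au³⁺/Au) − E°(Cr³⁺/Cr²⁺).
So E°(Au³⁺/Au) = E°cell + E°(Cr³⁺/Cr²⁺) = +1.910 + (-0.41) = +1.50 V.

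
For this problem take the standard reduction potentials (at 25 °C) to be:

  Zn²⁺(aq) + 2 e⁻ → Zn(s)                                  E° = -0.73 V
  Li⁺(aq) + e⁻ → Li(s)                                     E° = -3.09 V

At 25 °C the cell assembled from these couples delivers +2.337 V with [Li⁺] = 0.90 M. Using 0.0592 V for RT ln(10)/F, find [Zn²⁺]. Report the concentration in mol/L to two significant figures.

0.14 M

Zn²⁺/Zn is the cathode, Li⁺/Li the anode: E°cell = +2.36 V, n = 2.
Overall reaction: Zn²⁺(aq) + 2 Li(s) → Zn(s) + 2 Li⁺(aq); Q = [Li⁺]^2/[Zn²⁺]^1.
From E = E° − (0.0592/n) log Q: log Q = (E° − E)·n/0.0592 = (+2.36 − (+2.337))·2/0.0592 = 0.7770.
So 1·log[Zn²⁺] = 2·log(0.9) − log Q = -0.0915 − (0.7770) = -0.8685; [Zn²⁺] = 10^(-0.8685) ≈ 0.14 M.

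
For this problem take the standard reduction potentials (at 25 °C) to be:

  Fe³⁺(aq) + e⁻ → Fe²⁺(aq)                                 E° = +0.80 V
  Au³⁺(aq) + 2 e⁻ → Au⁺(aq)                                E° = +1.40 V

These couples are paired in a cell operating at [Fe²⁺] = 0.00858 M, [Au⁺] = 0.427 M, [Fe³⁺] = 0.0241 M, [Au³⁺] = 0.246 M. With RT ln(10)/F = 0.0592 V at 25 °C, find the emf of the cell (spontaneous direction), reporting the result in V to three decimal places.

+0.566 V

Au³⁺/Au⁺ is the cathode (higher E°), Fe³⁺/Fe²⁺ the anode: E°cell = +1.40 − (+0.80) = +0.60 V, n = 2.
Overall: Au³⁺(aq) + 2 Fe²⁺(aq) → Au⁺(aq) + 2 Fe³⁺(aq)
Q = [Au⁺]·[Fe³⁺]^2 / ([Au³⁺]·[Fe²⁺]^2); log Q = 1.137.
E = E° − (0.0592/n) log Q = +0.60 − (0.0592/2)(1.137) = +0.566 V.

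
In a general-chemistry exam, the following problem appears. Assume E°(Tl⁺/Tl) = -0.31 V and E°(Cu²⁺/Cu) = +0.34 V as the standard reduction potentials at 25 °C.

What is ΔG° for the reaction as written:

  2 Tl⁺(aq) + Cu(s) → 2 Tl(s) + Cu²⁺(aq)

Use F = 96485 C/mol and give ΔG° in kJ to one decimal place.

As written, Tl⁺/Tl is reduced (cathode) and Cu²⁺/Cu is oxidised (anode), so E°cell = (-0.31) − (+0.34) = -0.65 V.
Balancing electrons gives n = 2.
ΔG° = −nFE° = −(2)(96485)(-0.65) = 125,430 J = +125.4 kJ.

+125.4 kJ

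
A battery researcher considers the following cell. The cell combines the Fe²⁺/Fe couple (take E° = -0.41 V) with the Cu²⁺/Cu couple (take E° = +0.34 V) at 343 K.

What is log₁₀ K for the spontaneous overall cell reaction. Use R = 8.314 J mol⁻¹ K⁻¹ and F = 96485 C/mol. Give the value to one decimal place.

22.0

Cathode: Cu²⁺/Cu; anode: Fe²⁺/Fe. E°cell = (+0.34) − (-0.41) = +0.75 V, with n = 2.
ΔG° = −nFE° = −RT ln K, so ln K = nFE°/(RT) = (2)(96485)(+0.75) / ((8.314)(343)) = 50.751.
log₁₀ K = 50.751 / ln 10 = 22.0.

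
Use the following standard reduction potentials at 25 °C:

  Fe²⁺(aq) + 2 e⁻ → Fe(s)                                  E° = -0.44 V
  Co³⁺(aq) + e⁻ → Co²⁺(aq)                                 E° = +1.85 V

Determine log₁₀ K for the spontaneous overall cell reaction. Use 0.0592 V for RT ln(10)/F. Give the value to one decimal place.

77.4

Cathode: Co³⁺/Co²⁺; anode: Fe²⁺/Fe. E°cell = +2.29 V, n = 2.
log K = nE°cell / 0.0592 = (2)(+2.29) / 0.0592 = 77.4.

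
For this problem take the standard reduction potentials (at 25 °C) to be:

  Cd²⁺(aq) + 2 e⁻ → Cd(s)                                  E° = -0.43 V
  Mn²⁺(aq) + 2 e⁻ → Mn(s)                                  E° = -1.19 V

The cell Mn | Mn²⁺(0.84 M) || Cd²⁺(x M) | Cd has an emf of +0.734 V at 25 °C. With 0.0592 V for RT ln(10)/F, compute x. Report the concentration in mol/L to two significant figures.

Cd²⁺/Cd is the cathode, Mn²⁺/Mn the anode: E°cell = +0.76 V, n = 2.
Overall reaction: Cd²⁺(aq) + Mn(s) → Cd(s) + Mn²⁺(aq); Q = [Mn²⁺]^1/[Cd²⁺]^1.
From E = E° − (0.0592/n) log Q: log Q = (E° − E)·n/0.0592 = (+0.76 − (+0.734))·2/0.0592 = 0.8784.
So 1·log[Cd²⁺] = 1·log(0.84) − log Q = -0.0757 − (0.8784) = -0.9541; [Cd²⁺] = 10^(-0.9541) ≈ 0.11 M.

0.11 M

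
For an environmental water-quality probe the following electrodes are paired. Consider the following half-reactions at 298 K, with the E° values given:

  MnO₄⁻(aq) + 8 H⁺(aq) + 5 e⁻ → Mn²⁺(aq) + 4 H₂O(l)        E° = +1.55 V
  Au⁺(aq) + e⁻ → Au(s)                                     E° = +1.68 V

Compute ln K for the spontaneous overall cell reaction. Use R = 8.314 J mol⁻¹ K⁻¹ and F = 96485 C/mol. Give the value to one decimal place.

Cathode: Au⁺/Au; anode: MnO₄⁻/Mn²⁺. E°cell = (+1.68) − (+1.55) = +0.13 V, with n = 5.
ΔG° = −nFE° = −RT ln K, so ln K = nFE°/(RT) = (5)(96485)(+0.13) / ((8.314)(298)) = 25.313.

25.3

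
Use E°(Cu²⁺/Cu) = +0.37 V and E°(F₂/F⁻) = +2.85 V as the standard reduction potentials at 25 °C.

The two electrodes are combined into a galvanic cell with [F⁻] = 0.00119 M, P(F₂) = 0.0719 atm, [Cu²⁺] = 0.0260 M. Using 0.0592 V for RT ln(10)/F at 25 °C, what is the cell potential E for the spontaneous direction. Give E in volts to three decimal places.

+2.666 V

F₂/F⁻ is the cathode (higher E°), Cu²⁺/Cu the anode: E°cell = +2.85 − (+0.37) = +2.48 V, n = 2.
Overall: F₂(g) + Cu(s) → 2 F⁻(aq) + Cu²⁺(aq)
Q = [F⁻]^2·[Cu²⁺] / (P(F₂)); log Q = -6.291.
E = E° − (0.0592/n) log Q = +2.48 − (0.0592/2)(-6.291) = +2.666 V.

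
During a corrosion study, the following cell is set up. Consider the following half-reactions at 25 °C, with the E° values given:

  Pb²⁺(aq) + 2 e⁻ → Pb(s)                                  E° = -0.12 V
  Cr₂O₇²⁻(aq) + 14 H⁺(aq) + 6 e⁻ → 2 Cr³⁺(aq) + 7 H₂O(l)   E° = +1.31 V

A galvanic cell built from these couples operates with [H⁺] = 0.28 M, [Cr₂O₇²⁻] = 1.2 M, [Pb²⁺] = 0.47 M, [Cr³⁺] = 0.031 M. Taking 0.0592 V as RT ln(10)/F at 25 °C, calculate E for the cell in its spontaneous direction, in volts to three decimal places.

+1.394 V

Cr₂O₇²⁻/Cr³⁺ is the cathode (higher E°), Pb²⁺/Pb the anode: E°cell = +1.31 − (-0.12) = +1.43 V, n = 6.
Overall: Cr₂O₇²⁻(aq) + 14 H⁺(aq) + 3 Pb(s) → 2 Cr³⁺(aq) + 7 H₂O(l) + 3 Pb²⁺(aq)
Q = [Cr³⁺]^2·[Pb²⁺]^3 / ([Cr₂O₇²⁻]·[H⁺]^14); log Q = 3.660.
E = E° − (0.0592/n) log Q = +1.43 − (0.0592/6)(3.660) = +1.394 V.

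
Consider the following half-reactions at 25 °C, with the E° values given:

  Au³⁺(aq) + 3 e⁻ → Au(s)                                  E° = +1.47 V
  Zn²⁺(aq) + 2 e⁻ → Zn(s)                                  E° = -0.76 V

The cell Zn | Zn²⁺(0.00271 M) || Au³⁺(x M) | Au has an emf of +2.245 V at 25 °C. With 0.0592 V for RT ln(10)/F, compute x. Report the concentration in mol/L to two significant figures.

0.00081 M

Au³⁺/Au is the cathode, Zn²⁺/Zn the anode: E°cell = +2.23 V, n = 6.
Overall reaction: 2 Au³⁺(aq) + 3 Zn(s) → 2 Au(s) + 3 Zn²⁺(aq); Q = [Zn²⁺]^3/[Au³⁺]^2.
From E = E° − (0.0592/n) log Q: log Q = (E° − E)·n/0.0592 = (+2.23 − (+2.245))·6/0.0592 = -1.5203.
So 2·log[Au³⁺] = 3·log(0.00271) − log Q = -7.7011 − (-1.5203) = -6.1808; log[Au³⁺] = -6.1808 / 2 = -3.0904; [Au³⁺] = 10^(-3.0904) ≈ 0.00081 M.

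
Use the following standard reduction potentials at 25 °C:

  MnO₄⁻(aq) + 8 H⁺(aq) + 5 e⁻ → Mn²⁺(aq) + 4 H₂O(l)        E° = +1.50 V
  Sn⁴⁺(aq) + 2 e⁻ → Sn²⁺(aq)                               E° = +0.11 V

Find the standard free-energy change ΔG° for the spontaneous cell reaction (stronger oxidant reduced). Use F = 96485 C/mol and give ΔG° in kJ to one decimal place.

MnO₄⁻/Mn²⁺ (E° = +1.50 V) is the cathode; Sn⁴⁺/Sn²⁺ (E° = +0.11 V) is the anode, so E°cell = +1.39 V.
Balancing electrons gives n = 10 (lcm of 5 and 2).
ΔG° = −nFE° = −(10)(96485)(+1.39) = -1,341,142 J = -1341.1 kJ.

-1341.1 kJ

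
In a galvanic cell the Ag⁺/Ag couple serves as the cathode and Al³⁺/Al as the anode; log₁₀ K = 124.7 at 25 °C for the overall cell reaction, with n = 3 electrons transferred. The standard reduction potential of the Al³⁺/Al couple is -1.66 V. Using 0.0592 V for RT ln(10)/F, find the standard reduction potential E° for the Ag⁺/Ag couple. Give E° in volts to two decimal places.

E°cell = (0.0592/n)·log K = (0.0592/3)(124.7) = +2.461 V.
Since Ag⁺/Ag is the cathode and Al³⁺/Al the anode, E°cell = E°(Ag⁺/Ag) − E°(Al³⁺/Al).
So E°(Ag⁺/Ag) = E°cell + E°(Al³⁺/Al) = +2.461 + (-1.66) = +0.80 V.

+0.80 V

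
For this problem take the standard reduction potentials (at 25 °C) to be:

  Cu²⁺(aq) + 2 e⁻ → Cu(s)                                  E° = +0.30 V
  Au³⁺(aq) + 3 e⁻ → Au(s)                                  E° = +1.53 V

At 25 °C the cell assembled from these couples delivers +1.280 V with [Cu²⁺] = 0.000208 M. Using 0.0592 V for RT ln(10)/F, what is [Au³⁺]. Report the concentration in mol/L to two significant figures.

0.0010 M

Au³⁺/Au is the cathode, Cu²⁺/Cu the anode: E°cell = +1.23 V, n = 6.
Overall reaction: 2 Au³⁺(aq) + 3 Cu(s) → 2 Au(s) + 3 Cu²⁺(aq); Q = [Cu²⁺]^3/[Au³⁺]^2.
From E = E° − (0.0592/n) log Q: log Q = (E° − E)·n/0.0592 = (+1.23 − (+1.280))·6/0.0592 = -5.0676.
So 2·log[Au³⁺] = 3·log(0.000208) − log Q = -11.0458 − (-5.0676) = -5.9782; log[Au³⁺] = -5.9782 / 2 = -2.9891; [Au³⁺] = 10^(-2.9891) ≈ 0.0010 M.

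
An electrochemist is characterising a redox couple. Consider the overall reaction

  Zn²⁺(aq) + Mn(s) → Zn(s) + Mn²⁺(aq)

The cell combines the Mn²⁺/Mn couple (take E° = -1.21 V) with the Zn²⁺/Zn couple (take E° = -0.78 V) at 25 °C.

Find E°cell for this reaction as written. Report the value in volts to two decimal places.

+0.43 V

The Zn²⁺/Zn couple has the higher reduction potential, so it is the cathode; Mn²⁺/Mn is oxidised at the anode.
E°cell = E°(cathode) − E°(anode) = (-0.78) − (-1.21) = +0.43 V.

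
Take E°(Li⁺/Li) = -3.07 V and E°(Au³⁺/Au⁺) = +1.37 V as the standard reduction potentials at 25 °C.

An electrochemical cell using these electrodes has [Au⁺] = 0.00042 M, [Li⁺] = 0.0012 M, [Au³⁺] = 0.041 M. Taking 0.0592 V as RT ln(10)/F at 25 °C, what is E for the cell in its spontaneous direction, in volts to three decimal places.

Au³⁺/Au⁺ is the cathode (higher E°), Li⁺/Li the anode: E°cell = +1.37 − (-3.07) = +4.44 V, n = 2.
Overall: Au³⁺(aq) + 2 Li(s) → Au⁺(aq) + 2 Li⁺(aq)
Q = [Au⁺]·[Li⁺]^2 / ([Au³⁺]); log Q = -7.831.
E = E° − (0.0592/n) log Q = +4.44 − (0.0592/2)(-7.831) = +4.672 V.

+4.672 V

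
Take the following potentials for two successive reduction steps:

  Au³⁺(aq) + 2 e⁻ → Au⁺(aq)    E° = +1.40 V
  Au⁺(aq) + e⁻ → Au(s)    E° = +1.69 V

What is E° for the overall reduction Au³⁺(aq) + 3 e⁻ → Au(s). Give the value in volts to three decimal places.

Adding the free-energy changes (−nFE°) of the two steps gives −n₃FE°₃ = −n₁FE°₁ − n₂FE°₂.
E°₃ = (2×+1.40 + 1×+1.69) / 3 = (+4.490) / 3 = +1.497 V.

+1.497 V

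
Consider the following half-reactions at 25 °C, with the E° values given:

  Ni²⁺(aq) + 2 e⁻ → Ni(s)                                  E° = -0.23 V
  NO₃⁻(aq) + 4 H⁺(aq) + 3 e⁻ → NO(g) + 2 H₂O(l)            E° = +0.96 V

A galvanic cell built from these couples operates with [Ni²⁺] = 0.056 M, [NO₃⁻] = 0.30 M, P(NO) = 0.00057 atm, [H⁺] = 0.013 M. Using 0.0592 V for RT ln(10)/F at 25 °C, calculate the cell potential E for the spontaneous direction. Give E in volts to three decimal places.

+1.132 V

NO₃⁻/NO is the cathode (higher E°), Ni²⁺/Ni the anode: E°cell = +0.96 − (-0.23) = +1.19 V, n = 6.
Overall: 2 NO₃⁻(aq) + 8 H⁺(aq) + 3 Ni(s) → 2 NO(g) + 4 H₂O(l) + 3 Ni²⁺(aq)
Q = P(NO)^2·[Ni²⁺]^3 / ([NO₃⁻]^2·[H⁺]^8); log Q = 5.891.
E = E° − (0.0592/n) log Q = +1.19 − (0.0592/6)(5.891) = +1.132 V.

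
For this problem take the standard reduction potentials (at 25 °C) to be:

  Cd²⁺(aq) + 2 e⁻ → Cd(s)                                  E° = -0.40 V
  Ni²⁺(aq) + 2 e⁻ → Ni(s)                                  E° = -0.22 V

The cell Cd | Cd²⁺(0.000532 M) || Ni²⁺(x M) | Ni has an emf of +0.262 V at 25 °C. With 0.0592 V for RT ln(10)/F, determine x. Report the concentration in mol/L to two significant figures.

0.31 M

Ni²⁺/Ni is the cathode, Cd²⁺/Cd the anode: E°cell = +0.18 V, n = 2.
Overall reaction: Ni²⁺(aq) + Cd(s) → Ni(s) + Cd²⁺(aq); Q = [Cd²⁺]^1/[Ni²⁺]^1.
From E = E° − (0.0592/n) log Q: log Q = (E° − E)·n/0.0592 = (+0.18 − (+0.262))·2/0.0592 = -2.7703.
So 1·log[Ni²⁺] = 1·log(0.000532) − log Q = -3.2741 − (-2.7703) = -0.5038; [Ni²⁺] = 10^(-0.5038) ≈ 0.31 M.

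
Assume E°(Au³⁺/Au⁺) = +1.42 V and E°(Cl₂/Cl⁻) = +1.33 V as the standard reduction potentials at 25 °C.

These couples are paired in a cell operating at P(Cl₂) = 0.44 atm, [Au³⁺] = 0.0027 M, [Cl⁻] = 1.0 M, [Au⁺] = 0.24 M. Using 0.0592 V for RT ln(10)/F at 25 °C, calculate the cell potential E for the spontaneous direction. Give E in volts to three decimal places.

Au³⁺/Au⁺ is the cathode (higher E°), Cl₂/Cl⁻ the anode: E°cell = +1.42 − (+1.33) = +0.09 V, n = 2.
Overall: Au³⁺(aq) + 2 Cl⁻(aq) → Au⁺(aq) + Cl₂(g)
Q = [Au⁺]·P(Cl₂) / ([Au³⁺]·[Cl⁻]^2); log Q = 1.592.
E = E° − (0.0592/n) log Q = +0.09 − (0.0592/2)(1.592) = +0.043 V.

+0.043 V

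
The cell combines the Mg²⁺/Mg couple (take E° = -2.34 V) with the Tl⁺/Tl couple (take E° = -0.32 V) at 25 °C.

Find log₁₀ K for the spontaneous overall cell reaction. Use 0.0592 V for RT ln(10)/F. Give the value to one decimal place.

68.2

Cathode: Tl⁺/Tl; anode: Mg²⁺/Mg. E°cell = +2.02 V, n = 2.
log K = nE°cell / 0.0592 = (2)(+2.02) / 0.0592 = 68.2.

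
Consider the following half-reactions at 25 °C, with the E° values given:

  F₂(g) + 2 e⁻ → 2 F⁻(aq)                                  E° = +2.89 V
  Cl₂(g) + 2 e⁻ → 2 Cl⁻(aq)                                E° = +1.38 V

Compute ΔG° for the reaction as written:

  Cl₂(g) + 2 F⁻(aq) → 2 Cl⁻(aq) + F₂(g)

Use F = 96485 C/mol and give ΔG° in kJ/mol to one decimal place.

As written, Cl₂/Cl⁻ is reduced (cathode) and F₂/F⁻ is oxidised (anode), so E°cell = (+1.38) − (+2.89) = -1.51 V.
Balancing electrons gives n = 2.
ΔG° = −nFE° = −(2)(96485)(-1.51) = 291,385 J = +291.4 kJ/mol.

+291.4 kJ/mol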